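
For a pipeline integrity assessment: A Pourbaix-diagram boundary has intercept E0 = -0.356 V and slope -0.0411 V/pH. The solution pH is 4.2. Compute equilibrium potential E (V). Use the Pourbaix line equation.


Apply the Pourbaix line equation: E = E0 + slope*pH
E = -0.356 + (-0.0411)*4.2 = -0.356 + (-0.17262) = -0.52862 V
Rounded to 4 decimal places: E = -0.5286 V

-0.5286 V


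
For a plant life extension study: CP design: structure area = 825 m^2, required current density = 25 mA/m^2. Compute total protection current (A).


I = area * current density, then convert mA → A (÷1000)
I = 825 * 25 / 1000 = 20.63 A

20.63 A


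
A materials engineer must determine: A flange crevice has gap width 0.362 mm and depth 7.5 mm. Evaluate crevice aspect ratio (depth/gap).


Aspect ratio = depth / gap
Ratio = 7.5 / 0.362 = 20.7

20.7


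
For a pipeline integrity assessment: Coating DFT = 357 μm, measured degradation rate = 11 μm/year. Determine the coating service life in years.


Service life = thickness / degradation rate
Life = 357 / 11 = 32.5 years

32.5 years


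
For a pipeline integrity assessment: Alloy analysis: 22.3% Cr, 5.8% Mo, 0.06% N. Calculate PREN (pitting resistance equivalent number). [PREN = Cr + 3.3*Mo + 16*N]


Apply the PREN formula: PREN = Cr + 3.3*Mo + 16*N
PREN = 22.3 + 3.3*5.8 + 16*0.06
PREN = 22.3 + 19.14 + 0.96 = 42.4

42.4


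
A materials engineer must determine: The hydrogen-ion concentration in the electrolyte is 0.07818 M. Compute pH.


pH = −log10[H+]
pH = −log10(0.07818) = 1.11

1.11


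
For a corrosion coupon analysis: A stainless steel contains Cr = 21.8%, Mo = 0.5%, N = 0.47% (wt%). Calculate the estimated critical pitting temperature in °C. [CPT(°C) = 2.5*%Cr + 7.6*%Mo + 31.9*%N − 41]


Apply the ASTM G48 empirical CPT estimate: CPT(°C) = 2.5*%Cr + 7.6*%Mo + 31.9*%N − 41
2.5*21.8 = 54.5; 7.6*0.5 = 3.8; 31.9*0.47 = 14.993
CPT = 54.5 + 3.8 + 14.993 − 41 = 32.293 °C
Rounded to 0.1 °C: CPT ≈ 32.3 °C

32.3 °C


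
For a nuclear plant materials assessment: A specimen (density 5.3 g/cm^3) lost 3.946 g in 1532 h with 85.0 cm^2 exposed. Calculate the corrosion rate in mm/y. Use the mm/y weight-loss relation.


Apply the mm/y weight-loss relation: CR = 87600 * W / (D * A * T)
Numerator: 87600 * 3.946 = 345669.6
Denominator: 5.3 * 85.0 * 1532 = 690166.0
CR = 345669.6 / 690166.0 = 0.50085 mm/y

0.50085 mm/y


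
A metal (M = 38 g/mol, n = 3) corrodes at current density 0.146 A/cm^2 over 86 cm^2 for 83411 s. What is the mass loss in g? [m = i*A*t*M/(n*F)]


Apply Faraday's law: m = i*A*t*M / (n*F)
Total charge passed Q = i*A*t = 0.146*86*83411 = 1047308.516 C
m = Q*M/(n*F) = 1047308.516*38/(3*96485) = 137.49192 g

137.49192 g


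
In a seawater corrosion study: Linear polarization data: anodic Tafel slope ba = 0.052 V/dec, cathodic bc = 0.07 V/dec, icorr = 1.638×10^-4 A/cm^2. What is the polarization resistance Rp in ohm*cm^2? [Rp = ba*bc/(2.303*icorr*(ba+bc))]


Apply the Stern-Geary equation: Rp = ba*bc / (2.303*icorr*(ba+bc))
ba*bc = 0.052*0.07 = 0.00364
ba+bc = 0.122; 2.303*icorr*(ba+bc) = 2.303*1.638×10^-4*0.122 = 4.6022231×10^-5
Rp = 0.00364 / 4.6022231×10^-5 = 79.1 ohm*cm^2

79.1 ohm*cm^2


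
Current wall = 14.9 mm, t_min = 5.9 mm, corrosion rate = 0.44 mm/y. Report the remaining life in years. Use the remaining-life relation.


Apply the remaining-life relation: RL = (t_current − t_min) / CR
RL = (14.9 − 5.9) / 0.44 = 9.0 / 0.44 = 20.5 years

20.5 years


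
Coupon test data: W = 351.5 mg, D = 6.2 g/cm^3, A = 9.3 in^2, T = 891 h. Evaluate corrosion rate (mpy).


Apply the mpy weight-loss relation: CR = 534 * W / (D * A * T)
Numerator: 534 * 351.5 = 187701.0
Denominator: 6.2 * 9.3 * 891 = 51375.06
CR = 187701.0 / 51375.06 = 3.654 mpy

3.654 mpy


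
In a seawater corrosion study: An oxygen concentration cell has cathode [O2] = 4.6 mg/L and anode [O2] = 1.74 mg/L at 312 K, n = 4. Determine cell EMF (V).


Apply the Nernst concentration-cell relation: E = (RT/nF)*ln(C_cathode/C_anode)
RT/nF = 8.314*312/(4*96485) = 0.00672117 V
ln(4.6/1.74) = 0.97217
E = 0.00672117 * 0.97217 = 0.00653 V

0.00653 V


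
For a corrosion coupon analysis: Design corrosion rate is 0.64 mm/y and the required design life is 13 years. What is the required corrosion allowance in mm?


Corrosion allowance = CR × design life
CA = 0.64 * 13 = 8.32 mm

8.32 mm


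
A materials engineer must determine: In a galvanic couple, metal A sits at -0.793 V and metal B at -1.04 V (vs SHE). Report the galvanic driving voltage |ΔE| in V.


Driving voltage is the absolute potential difference.
|ΔE| = |-0.793 − (-1.04)| = 0.247 V

0.247 V


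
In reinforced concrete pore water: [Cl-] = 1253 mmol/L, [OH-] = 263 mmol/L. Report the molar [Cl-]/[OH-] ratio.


Threshold parameter = [Cl-] / [OH-] (molar basis; both in mmol/L, so units cancel)
Ratio = 1253 / 263 = 4.76

4.76


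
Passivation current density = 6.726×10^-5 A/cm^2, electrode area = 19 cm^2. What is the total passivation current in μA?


I = i_pass * A, then convert A → μA (×10^6)
I = 6.726×10^-5 * 19 * 10^6 = 1277.94 μA

1277.94 μA


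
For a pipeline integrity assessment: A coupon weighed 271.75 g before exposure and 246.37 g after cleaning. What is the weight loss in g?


Weight loss = initial − final
WL = 271.75 − 246.37 = 25.38 g

25.38 g


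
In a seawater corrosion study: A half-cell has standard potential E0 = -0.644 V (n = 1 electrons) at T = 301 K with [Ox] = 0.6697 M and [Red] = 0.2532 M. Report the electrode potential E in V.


Apply the Nernst equation: E = E0 + (RT/nF)*ln([Ox]/[Red])
Step 1: RT/nF = 8.314*301/(1*96485) = 0.02593682 V
Step 2: [Ox]/[Red] = 0.6697/0.2532 = 2.644945
Step 3: ln(2.644945) = 0.97265
Step 4: correction = 0.02593682 * 0.97265 = 0.0252 V
E = -0.644 + 0.0252 = -0.6188 V

-0.6188 V


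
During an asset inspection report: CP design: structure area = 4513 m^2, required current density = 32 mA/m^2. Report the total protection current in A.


I = area * current density, then convert mA → A (÷1000)
I = 4513 * 32 / 1000 = 144.42 A

144.42 A


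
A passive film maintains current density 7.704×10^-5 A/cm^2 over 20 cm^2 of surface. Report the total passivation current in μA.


I = i_pass * A, then convert A → μA (×10^6)
I = 7.704×10^-5 * 20 * 10^6 = 1540.8 μA

1540.8 μA


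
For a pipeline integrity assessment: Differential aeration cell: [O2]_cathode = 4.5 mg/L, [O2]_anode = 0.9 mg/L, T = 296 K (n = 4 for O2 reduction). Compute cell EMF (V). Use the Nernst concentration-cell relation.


Apply the Nernst concentration-cell relation: E = (RT/nF)*ln(C_cathode/C_anode)
RT/nF = 8.314*296/(4*96485) = 0.00637649 V
ln(4.5/0.9) = 1.60944
E = 0.00637649 * 1.60944 = 0.01026 V

0.01026 V


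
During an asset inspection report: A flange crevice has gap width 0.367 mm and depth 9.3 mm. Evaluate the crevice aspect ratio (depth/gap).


Aspect ratio = depth / gap
Ratio = 9.3 / 0.367 = 25.3

25.3


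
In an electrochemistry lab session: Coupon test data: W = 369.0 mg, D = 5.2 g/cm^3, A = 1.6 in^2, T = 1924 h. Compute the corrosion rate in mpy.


Apply the mpy weight-loss relation: CR = 534 * W / (D * A * T)
Numerator: 534 * 369.0 = 197046.0
Denominator: 5.2 * 1.6 * 1924 = 16007.68
CR = 197046.0 / 16007.68 = 12.3095 mpy

12.3095 mpy


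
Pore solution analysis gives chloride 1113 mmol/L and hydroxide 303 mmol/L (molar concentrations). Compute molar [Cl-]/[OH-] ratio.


Threshold parameter = [Cl-] / [OH-] (molar basis; both in mmol/L, so units cancel)
Ratio = 1113 / 303 = 3.67

3.67


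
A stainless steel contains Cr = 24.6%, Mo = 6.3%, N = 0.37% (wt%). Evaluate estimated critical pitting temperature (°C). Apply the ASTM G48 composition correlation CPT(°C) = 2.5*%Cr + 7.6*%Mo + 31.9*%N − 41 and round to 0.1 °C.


Apply the ASTM G48 empirical CPT estimate: CPT(°C) = 2.5*%Cr + 7.6*%Mo + 31.9*%N − 41
2.5*24.6 = 61.5; 7.6*6.3 = 47.88; 31.9*0.37 = 11.803
CPT = 61.5 + 47.88 + 11.803 − 41 = 80.183 °C
Rounded to 0.1 °C: CPT ≈ 80.2 °C

80.2 °C


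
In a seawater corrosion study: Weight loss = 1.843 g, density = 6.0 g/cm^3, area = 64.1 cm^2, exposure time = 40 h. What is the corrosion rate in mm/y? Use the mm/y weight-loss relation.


Apply the mm/y weight-loss relation: CR = 87600 * W / (D * A * T)
Numerator: 87600 * 1.843 = 161446.8
Denominator: 6.0 * 64.1 * 40 = 15384.0
CR = 161446.8 / 15384.0 = 10.49446 mm/y

10.49446 mm/y


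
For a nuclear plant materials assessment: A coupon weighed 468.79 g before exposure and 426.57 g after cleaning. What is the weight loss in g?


Weight loss = initial − final
WL = 468.79 − 426.57 = 42.22 g

42.22 g


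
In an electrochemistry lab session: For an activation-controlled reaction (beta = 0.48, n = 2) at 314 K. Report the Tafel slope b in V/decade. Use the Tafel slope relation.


Apply the Tafel slope relation: b = 2.303*R*T/(beta*n*F)
Numerator: 2.303 * 8.314 * 314 = 6012.2
Denominator: 0.48 * 2 * 96485 = 92625.6
b = 6012.2 / 92625.6 = 0.0649 V/decade

0.0649 V/decade


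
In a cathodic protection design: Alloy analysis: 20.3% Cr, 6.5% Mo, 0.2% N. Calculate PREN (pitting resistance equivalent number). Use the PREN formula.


Apply the PREN formula: PREN = Cr + 3.3*Mo + 16*N
PREN = 20.3 + 3.3*6.5 + 16*0.2
PREN = 20.3 + 21.45 + 3.2 = 44.95

44.95


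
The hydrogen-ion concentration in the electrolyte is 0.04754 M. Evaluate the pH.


pH = −log10[H+]
pH = −log10(0.04754) = 1.32

1.32


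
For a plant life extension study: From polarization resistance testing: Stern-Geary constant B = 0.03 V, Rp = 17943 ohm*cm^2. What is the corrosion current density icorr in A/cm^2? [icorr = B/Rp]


Apply the Stern-Geary relation: icorr = B / Rp
icorr = 0.03 / 17943 = 1.672×10^-6 A/cm^2

1.672×10^-6 A/cm^2


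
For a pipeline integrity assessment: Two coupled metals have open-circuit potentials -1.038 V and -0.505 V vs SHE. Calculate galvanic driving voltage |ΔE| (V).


Driving voltage is the absolute potential difference.
|ΔE| = |-1.038 − (-0.505)| = 0.533 V

0.533 V


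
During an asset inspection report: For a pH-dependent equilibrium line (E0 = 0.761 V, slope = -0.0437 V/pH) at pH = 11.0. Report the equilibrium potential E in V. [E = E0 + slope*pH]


Apply the Pourbaix line equation: E = E0 + slope*pH
E = 0.761 + (-0.0437)*11.0 = 0.761 + (-0.4807) = 0.2803 V
Rounded to 3 decimal places: E = 0.280 V

0.280 V


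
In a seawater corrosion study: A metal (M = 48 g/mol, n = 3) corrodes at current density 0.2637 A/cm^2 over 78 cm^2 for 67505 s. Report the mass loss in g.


Apply Faraday's law: m = i*A*t*M / (n*F)
Total charge passed Q = i*A*t = 0.2637*78*67505 = 1388483.343 C
m = Q*M/(n*F) = 1388483.343*48/(3*96485) = 230.2506 g

230.2506 g


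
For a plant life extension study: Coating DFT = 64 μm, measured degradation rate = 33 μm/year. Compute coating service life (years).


Service life = thickness / degradation rate
Life = 64 / 33 = 1.9 years

1.9 years


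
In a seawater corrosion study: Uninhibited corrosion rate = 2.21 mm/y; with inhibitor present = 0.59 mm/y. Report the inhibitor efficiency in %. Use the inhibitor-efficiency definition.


Apply the inhibitor-efficiency definition: IE = (CR_blank − CR_inh)/CR_blank × 100
IE = (2.21 − 0.59) / 2.21 × 100
IE = 1.62 / 2.21 × 100 = 73.3 %

73.3 %


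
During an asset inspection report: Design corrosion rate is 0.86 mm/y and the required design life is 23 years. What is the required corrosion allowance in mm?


Corrosion allowance = CR × design life
CA = 0.86 * 23 = 19.78 mm

19.78 mm


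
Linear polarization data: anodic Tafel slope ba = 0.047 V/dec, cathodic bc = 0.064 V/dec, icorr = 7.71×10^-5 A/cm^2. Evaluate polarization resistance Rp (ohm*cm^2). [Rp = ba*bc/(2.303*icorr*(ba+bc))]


Apply the Stern-Geary equation: Rp = ba*bc / (2.303*icorr*(ba+bc))
ba*bc = 0.047*0.064 = 0.003008
ba+bc = 0.111; 2.303*icorr*(ba+bc) = 2.303*7.71×10^-5*0.111 = 1.9709304×10^-5
Rp = 0.003008 / 1.9709304×10^-5 = 152.6 ohm*cm^2

152.6 ohm*cm^2


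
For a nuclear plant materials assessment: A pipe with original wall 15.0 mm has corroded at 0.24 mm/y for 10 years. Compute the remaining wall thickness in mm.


Remaining wall = original − CR × time
t = 15.0 − 0.24*10 = 15.0 − 2.4 = 12.6 mm

12.6 mm


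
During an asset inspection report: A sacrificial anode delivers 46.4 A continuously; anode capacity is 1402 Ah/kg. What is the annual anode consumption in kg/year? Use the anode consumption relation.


Annual consumption = current * hours per year / capacity
Rate = 46.4 * 8760 / 1402 = 289.9 kg/year

289.9 kg/year


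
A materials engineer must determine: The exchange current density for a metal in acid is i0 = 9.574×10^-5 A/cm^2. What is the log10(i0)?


i0 = 9.574×10^-5 A/cm^2
log10(i0) = -4.019

-4.019


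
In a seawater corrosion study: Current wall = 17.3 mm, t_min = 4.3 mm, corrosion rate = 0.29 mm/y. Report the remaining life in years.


Apply the remaining-life relation: RL = (t_current − t_min) / CR
RL = (17.3 − 4.3) / 0.29 = 13.0 / 0.29 = 44.8 years

44.8 years


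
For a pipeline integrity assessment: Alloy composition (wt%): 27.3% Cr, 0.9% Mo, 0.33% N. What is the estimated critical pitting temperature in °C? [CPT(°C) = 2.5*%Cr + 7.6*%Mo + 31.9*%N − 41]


Apply the ASTM G48 empirical CPT estimate: CPT(°C) = 2.5*%Cr + 7.6*%Mo + 31.9*%N − 41
2.5*27.3 = 68.25; 7.6*0.9 = 6.84; 31.9*0.33 = 10.527
CPT = 68.25 + 6.84 + 10.527 − 41 = 44.617 °C
Rounded to 0.1 °C: CPT ≈ 44.6 °C

44.6 °C


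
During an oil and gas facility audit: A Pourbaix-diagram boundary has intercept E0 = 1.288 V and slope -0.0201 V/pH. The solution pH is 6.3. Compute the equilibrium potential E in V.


Apply the Pourbaix line equation: E = E0 + slope*pH
E = 1.288 + (-0.0201)*6.3 = 1.288 + (-0.12663) = 1.16137 V
Rounded to 3 decimal places: E = 1.161 V

1.161 V


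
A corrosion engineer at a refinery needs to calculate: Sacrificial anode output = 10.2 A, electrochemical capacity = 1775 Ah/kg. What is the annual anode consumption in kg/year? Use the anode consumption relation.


Annual consumption = current * hours per year / capacity
Rate = 10.2 * 8760 / 1775 = 50.3 kg/year

50.3 kg/year


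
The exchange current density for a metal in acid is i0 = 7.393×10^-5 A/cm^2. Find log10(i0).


i0 = 7.393×10^-5 A/cm^2
log10(i0) = -4.131

-4.131


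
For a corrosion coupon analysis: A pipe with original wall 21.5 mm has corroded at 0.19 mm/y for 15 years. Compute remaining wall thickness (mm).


Remaining wall = original − CR × time
t = 21.5 − 0.19*15 = 21.5 − 2.85 = 18.65 mm

18.65 mm


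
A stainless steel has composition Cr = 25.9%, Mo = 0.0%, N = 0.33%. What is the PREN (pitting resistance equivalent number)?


Apply the PREN formula: PREN = Cr + 3.3*Mo + 16*N
PREN = 25.9 + 3.3*0.0 + 16*0.33
PREN = 25.9 + 0.0 + 5.28 = 31.18

31.18


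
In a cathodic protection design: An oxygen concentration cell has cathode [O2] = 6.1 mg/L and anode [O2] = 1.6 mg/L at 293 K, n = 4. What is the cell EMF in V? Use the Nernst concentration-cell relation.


Apply the Nernst concentration-cell relation: E = (RT/nF)*ln(C_cathode/C_anode)
RT/nF = 8.314*293/(4*96485) = 0.00631187 V
ln(6.1/1.6) = 1.33829
E = 0.00631187 * 1.33829 = 0.00845 V

0.00845 V


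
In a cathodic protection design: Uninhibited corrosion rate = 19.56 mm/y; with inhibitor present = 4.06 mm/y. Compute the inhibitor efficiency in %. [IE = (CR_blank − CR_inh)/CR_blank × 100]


Apply the inhibitor-efficiency definition: IE = (CR_blank − CR_inh)/CR_blank × 100
IE = (19.56 − 4.06) / 19.56 × 100
IE = 15.5 / 19.56 × 100 = 79.2 %

79.2 %


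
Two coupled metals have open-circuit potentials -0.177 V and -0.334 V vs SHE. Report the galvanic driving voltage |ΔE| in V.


Driving voltage is the absolute potential difference.
|ΔE| = |-0.177 − (-0.334)| = 0.157 V

0.157 V


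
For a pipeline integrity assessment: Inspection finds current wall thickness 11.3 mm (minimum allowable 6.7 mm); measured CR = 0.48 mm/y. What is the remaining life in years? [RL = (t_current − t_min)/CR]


Apply the remaining-life relation: RL = (t_current − t_min) / CR
RL = (11.3 − 6.7) / 0.48 = 4.6 / 0.48 = 9.6 years

9.6 years


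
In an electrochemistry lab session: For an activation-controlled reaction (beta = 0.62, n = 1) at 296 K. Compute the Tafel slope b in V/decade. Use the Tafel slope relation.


Apply the Tafel slope relation: b = 2.303*R*T/(beta*n*F)
Numerator: 2.303 * 8.314 * 296 = 5667.55
Denominator: 0.62 * 1 * 96485 = 59820.7
b = 5667.55 / 59820.7 = 0.095 V/decade

0.095 V/decade


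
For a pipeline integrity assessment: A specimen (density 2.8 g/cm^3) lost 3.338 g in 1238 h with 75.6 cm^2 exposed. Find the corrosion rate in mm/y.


Apply the mm/y weight-loss relation: CR = 87600 * W / (D * A * T)
Numerator: 87600 * 3.338 = 292408.8
Denominator: 2.8 * 75.6 * 1238 = 262059.84
CR = 292408.8 / 262059.84 = 1.115809 mm/y

1.115809 mm/y


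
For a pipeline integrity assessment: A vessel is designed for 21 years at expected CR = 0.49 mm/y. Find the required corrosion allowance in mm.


Corrosion allowance = CR × design life
CA = 0.49 * 21 = 10.29 mm

10.29 mm


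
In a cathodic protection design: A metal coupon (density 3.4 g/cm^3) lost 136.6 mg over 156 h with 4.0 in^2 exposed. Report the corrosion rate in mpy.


Apply the mpy weight-loss relation: CR = 534 * W / (D * A * T)
Numerator: 534 * 136.6 = 72944.4
Denominator: 3.4 * 4.0 * 156 = 2121.6
CR = 72944.4 / 2121.6 = 34.3818 mpy

34.3818 mpy


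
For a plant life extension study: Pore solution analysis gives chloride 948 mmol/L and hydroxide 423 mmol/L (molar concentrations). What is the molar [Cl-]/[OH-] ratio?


Threshold parameter = [Cl-] / [OH-] (molar basis; both in mmol/L, so units cancel)
Ratio = 948 / 423 = 2.24

2.24


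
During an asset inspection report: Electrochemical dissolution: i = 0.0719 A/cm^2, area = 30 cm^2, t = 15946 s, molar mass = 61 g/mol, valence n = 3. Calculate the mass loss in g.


Apply Faraday's law: m = i*A*t*M / (n*F)
Total charge passed Q = i*A*t = 0.0719*30*15946 = 34395.522 C
m = Q*M/(n*F) = 34395.522*61/(3*96485) = 7.249 g

7.249 g


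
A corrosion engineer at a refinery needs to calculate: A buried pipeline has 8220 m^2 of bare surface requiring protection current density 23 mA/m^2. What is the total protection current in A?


I = area * current density, then convert mA → A (÷1000)
I = 8220 * 23 / 1000 = 189.06 A

189.06 A


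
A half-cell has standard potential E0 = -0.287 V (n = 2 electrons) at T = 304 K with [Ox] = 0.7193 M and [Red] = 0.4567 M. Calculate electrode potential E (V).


Apply the Nernst equation: E = E0 + (RT/nF)*ln([Ox]/[Red])
Step 1: RT/nF = 8.314*304/(2*96485) = 0.01309766 V
Step 2: [Ox]/[Red] = 0.7193/0.4567 = 1.574995
Step 3: ln(1.574995) = 0.454252
Step 4: correction = 0.01309766 * 0.454252 = 0.0059 V
E = -0.287 + 0.0059 = -0.2811 V

-0.2811 V


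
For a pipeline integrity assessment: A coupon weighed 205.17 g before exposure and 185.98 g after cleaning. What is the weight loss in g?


Weight loss = initial − final
WL = 205.17 − 185.98 = 19.19 g

19.19 g


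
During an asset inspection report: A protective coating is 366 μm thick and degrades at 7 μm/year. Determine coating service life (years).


Service life = thickness / degradation rate
Life = 366 / 7 = 52.3 years

52.3 years


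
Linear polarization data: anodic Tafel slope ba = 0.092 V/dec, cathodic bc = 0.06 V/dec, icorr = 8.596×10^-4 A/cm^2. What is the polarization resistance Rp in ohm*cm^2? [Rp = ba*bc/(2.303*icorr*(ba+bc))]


Apply the Stern-Geary equation: Rp = ba*bc / (2.303*icorr*(ba+bc))
ba*bc = 0.092*0.06 = 0.00552
ba+bc = 0.152; 2.303*icorr*(ba+bc) = 2.303*8.596×10^-4*0.152 = 3.0090814×10^-4
Rp = 0.00552 / 3.0090814×10^-4 = 18.34 ohm*cm^2

18.34 ohm*cm^2


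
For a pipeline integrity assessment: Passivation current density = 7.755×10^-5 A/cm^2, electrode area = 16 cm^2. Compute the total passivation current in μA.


I = i_pass * A, then convert A → μA (×10^6)
I = 7.755×10^-5 * 16 * 10^6 = 1240.8 μA

1240.8 μA


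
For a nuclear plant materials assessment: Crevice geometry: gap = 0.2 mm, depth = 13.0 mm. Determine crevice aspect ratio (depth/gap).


Aspect ratio = depth / gap
Ratio = 13.0 / 0.2 = 65.0

65.0


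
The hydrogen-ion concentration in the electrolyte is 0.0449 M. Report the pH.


pH = −log10[H+]
pH = −log10(0.0449) = 1.35

1.35


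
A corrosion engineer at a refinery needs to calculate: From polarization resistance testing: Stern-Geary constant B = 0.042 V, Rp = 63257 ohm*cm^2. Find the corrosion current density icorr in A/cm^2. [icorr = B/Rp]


Apply the Stern-Geary relation: icorr = B / Rp
icorr = 0.042 / 63257 = 6.64×10^-7 A/cm^2

6.64×10^-7 A/cm^2


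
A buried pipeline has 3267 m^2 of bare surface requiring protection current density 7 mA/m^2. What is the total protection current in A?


I = area * current density, then convert mA → A (÷1000)
I = 3267 * 7 / 1000 = 22.87 A

22.87 A


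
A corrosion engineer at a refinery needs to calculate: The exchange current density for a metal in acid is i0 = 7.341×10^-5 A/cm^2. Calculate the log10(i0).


i0 = 7.341×10^-5 A/cm^2
log10(i0) = -4.134

-4.134


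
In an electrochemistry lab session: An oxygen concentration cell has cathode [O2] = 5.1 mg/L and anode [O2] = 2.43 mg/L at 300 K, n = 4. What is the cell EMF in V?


Apply the Nernst concentration-cell relation: E = (RT/nF)*ln(C_cathode/C_anode)
RT/nF = 8.314*300/(4*96485) = 0.00646266 V
ln(5.1/2.43) = 0.74135
E = 0.00646266 * 0.74135 = 0.00479 V

0.00479 V


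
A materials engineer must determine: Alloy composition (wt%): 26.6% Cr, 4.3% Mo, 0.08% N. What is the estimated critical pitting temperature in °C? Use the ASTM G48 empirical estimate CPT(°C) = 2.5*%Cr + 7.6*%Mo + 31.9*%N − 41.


Apply the ASTM G48 empirical CPT estimate: CPT(°C) = 2.5*%Cr + 7.6*%Mo + 31.9*%N − 41
2.5*26.6 = 66.5; 7.6*4.3 = 32.68; 31.9*0.08 = 2.552
CPT = 66.5 + 32.68 + 2.552 − 41 = 60.732 °C
Rounded to 0.1 °C: CPT ≈ 60.7 °C

60.7 °C


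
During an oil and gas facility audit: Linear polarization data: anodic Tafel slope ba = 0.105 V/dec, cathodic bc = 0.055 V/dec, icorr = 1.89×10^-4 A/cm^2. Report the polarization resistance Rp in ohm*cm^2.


Apply the Stern-Geary equation: Rp = ba*bc / (2.303*icorr*(ba+bc))
ba*bc = 0.105*0.055 = 0.005775
ba+bc = 0.16; 2.303*icorr*(ba+bc) = 2.303*1.89×10^-4*0.16 = 6.964272×10^-5
Rp = 0.005775 / 6.964272×10^-5 = 82.9 ohm*cm^2

82.9 ohm*cm^2


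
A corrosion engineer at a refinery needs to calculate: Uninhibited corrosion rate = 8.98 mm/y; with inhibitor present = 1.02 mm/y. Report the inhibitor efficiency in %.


Apply the inhibitor-efficiency definition: IE = (CR_blank − CR_inh)/CR_blank × 100
IE = (8.98 − 1.02) / 8.98 × 100
IE = 7.96 / 8.98 × 100 = 88.6 %

88.6 %


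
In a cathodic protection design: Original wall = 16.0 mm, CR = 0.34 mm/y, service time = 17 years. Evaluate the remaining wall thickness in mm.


Remaining wall = original − CR × time
t = 16.0 − 0.34*17 = 16.0 − 5.78 = 10.22 mm

10.22 mm


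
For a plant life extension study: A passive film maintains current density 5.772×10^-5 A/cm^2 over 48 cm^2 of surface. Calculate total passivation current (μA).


I = i_pass * A, then convert A → μA (×10^6)
I = 5.772×10^-5 * 48 * 10^6 = 2770.56 μA

2770.56 μA


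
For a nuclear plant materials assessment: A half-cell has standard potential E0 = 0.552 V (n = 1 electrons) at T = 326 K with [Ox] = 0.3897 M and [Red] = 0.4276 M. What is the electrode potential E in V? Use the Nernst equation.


Apply the Nernst equation: E = E0 + (RT/nF)*ln([Ox]/[Red])
Step 1: RT/nF = 8.314*326/(1*96485) = 0.02809104 V
Step 2: [Ox]/[Red] = 0.3897/0.4276 = 0.911366
Step 3: ln(0.911366) = -0.092811
Step 4: correction = 0.02809104 * -0.092811 = -0.0026 V
E = 0.552 + -0.0026 = 0.5494 V

0.5494 V


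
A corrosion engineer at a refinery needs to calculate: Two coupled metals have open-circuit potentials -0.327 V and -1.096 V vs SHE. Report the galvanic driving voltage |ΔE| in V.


Driving voltage is the absolute potential difference.
|ΔE| = |-0.327 − (-1.096)| = 0.769 V

0.769 V


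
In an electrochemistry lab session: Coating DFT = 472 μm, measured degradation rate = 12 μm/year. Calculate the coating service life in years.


Service life = thickness / degradation rate
Life = 472 / 12 = 39.3 years

39.3 years


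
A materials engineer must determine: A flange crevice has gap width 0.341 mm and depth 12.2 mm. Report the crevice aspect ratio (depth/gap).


Aspect ratio = depth / gap
Ratio = 12.2 / 0.341 = 35.8

35.8


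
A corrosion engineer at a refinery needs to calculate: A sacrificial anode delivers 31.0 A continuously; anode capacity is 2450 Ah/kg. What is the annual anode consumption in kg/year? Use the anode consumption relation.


Annual consumption = current * hours per year / capacity
Rate = 31.0 * 8760 / 2450 = 110.8 kg/year

110.8 kg/year


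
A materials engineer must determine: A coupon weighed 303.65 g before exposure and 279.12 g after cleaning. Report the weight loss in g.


Weight loss = initial − final
WL = 303.65 − 279.12 = 24.53 g

24.53 g


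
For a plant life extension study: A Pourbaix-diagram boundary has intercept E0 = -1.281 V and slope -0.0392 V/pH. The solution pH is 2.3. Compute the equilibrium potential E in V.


Apply the Pourbaix line equation: E = E0 + slope*pH
E = -1.281 + (-0.0392)*2.3 = -1.281 + (-0.09016) = -1.37116 V
Rounded to 3 decimal places: E = -1.371 V

-1.371 V


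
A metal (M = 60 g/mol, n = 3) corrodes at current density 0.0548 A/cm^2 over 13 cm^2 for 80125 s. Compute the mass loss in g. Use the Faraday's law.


Apply Faraday's law: m = i*A*t*M / (n*F)
Total charge passed Q = i*A*t = 0.0548*13*80125 = 57081.05 C
m = Q*M/(n*F) = 57081.05*60/(3*96485) = 11.83211 g

11.83211 g


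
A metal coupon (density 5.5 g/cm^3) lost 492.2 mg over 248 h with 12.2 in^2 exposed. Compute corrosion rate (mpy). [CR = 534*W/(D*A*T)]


Apply the mpy weight-loss relation: CR = 534 * W / (D * A * T)
Numerator: 534 * 492.2 = 262834.8
Denominator: 5.5 * 12.2 * 248 = 16640.8
CR = 262834.8 / 16640.8 = 15.7946 mpy

15.7946 mpy


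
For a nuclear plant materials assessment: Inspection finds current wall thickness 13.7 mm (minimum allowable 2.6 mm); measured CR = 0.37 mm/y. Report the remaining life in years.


Apply the remaining-life relation: RL = (t_current − t_min) / CR
RL = (13.7 − 2.6) / 0.37 = 11.1 / 0.37 = 30.0 years

30.0 years


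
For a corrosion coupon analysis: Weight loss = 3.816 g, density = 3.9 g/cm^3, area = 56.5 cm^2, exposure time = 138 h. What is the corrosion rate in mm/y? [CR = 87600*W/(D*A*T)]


Apply the mm/y weight-loss relation: CR = 87600 * W / (D * A * T)
Numerator: 87600 * 3.816 = 334281.6
Denominator: 3.9 * 56.5 * 138 = 30408.3
CR = 334281.6 / 30408.3 = 10.993104 mm/y

10.993104 mm/y


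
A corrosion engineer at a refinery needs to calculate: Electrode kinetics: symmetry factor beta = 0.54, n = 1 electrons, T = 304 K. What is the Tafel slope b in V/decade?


Apply the Tafel slope relation: b = 2.303*R*T/(beta*n*F)
Numerator: 2.303 * 8.314 * 304 = 5820.73
Denominator: 0.54 * 1 * 96485 = 52101.9
b = 5820.73 / 52101.9 = 0.112 V/decade

0.112 V/decade


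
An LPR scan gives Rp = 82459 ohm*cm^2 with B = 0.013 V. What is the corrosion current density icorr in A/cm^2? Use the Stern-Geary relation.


Apply the Stern-Geary relation: icorr = B / Rp
icorr = 0.013 / 82459 = 1.577×10^-7 A/cm^2

1.577×10^-7 A/cm^2


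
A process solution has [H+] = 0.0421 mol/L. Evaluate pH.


pH = −log10[H+]
pH = −log10(0.0421) = 1.38

1.38


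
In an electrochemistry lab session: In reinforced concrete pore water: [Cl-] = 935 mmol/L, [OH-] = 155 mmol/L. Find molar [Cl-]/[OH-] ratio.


Threshold parameter = [Cl-] / [OH-] (molar basis; both in mmol/L, so units cancel)
Ratio = 935 / 155 = 6.03

6.03


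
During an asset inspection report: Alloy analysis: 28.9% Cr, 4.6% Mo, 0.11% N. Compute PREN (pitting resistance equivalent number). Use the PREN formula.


Apply the PREN formula: PREN = Cr + 3.3*Mo + 16*N
PREN = 28.9 + 3.3*4.6 + 16*0.11
PREN = 28.9 + 15.18 + 1.76 = 45.84

45.84


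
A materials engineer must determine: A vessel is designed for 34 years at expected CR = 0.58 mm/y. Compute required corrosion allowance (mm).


Corrosion allowance = CR × design life
CA = 0.58 * 34 = 19.72 mm

19.72 mm


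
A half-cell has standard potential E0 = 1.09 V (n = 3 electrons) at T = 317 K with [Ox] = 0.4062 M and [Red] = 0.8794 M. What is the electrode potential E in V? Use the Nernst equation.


Apply the Nernst equation: E = E0 + (RT/nF)*ln([Ox]/[Red])
Step 1: RT/nF = 8.314*317/(3*96485) = 0.00910517 V
Step 2: [Ox]/[Red] = 0.4062/0.8794 = 0.461906
Step 3: ln(0.461906) = -0.772394
Step 4: correction = 0.00910517 * -0.772394 = -0.007 V
E = 1.09 + -0.007 = 1.083 V

1.083 V


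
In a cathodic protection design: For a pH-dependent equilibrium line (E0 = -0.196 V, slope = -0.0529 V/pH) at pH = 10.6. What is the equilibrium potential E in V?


Apply the Pourbaix line equation: E = E0 + slope*pH
E = -0.196 + (-0.0529)*10.6 = -0.196 + (-0.56074) = -0.75674 V
Rounded to 3 decimal places: E = -0.757 V

-0.757 V


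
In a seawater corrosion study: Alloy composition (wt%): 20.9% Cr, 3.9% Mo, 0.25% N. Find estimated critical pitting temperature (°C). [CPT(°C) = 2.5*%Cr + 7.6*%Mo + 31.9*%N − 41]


Apply the ASTM G48 empirical CPT estimate: CPT(°C) = 2.5*%Cr + 7.6*%Mo + 31.9*%N − 41
2.5*20.9 = 52.25; 7.6*3.9 = 29.64; 31.9*0.25 = 7.975
CPT = 52.25 + 29.64 + 7.975 − 41 = 48.865 °C
Rounded to 0.1 °C: CPT ≈ 48.9 °C

48.9 °C


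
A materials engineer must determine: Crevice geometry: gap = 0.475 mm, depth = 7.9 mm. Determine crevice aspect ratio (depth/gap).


Aspect ratio = depth / gap
Ratio = 7.9 / 0.475 = 16.6

16.6


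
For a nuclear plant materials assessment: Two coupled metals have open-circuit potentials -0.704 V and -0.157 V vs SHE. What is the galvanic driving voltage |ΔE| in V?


Driving voltage is the absolute potential difference.
|ΔE| = |-0.704 − (-0.157)| = 0.547 V

0.547 V


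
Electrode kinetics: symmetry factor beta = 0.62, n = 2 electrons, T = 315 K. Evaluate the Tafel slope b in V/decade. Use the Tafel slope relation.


Apply the Tafel slope relation: b = 2.303*R*T/(beta*n*F)
Numerator: 2.303 * 8.314 * 315 = 6031.35
Denominator: 0.62 * 2 * 96485 = 119641.4
b = 6031.35 / 119641.4 = 0.05 V/decade

0.05 V/decade


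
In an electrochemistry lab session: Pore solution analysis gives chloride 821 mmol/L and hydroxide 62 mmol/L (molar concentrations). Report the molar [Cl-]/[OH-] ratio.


Threshold parameter = [Cl-] / [OH-] (molar basis; both in mmol/L, so units cancel)
Ratio = 821 / 62 = 13.24

13.24


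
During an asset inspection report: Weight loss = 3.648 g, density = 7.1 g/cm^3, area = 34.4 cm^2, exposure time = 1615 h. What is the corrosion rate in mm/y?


Apply the mm/y weight-loss relation: CR = 87600 * W / (D * A * T)
Numerator: 87600 * 3.648 = 319564.8
Denominator: 7.1 * 34.4 * 1615 = 394447.6
CR = 319564.8 / 394447.6 = 0.8102 mm/y

0.8102 mm/y


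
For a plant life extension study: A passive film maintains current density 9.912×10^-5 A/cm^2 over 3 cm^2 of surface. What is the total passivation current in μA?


I = i_pass * A, then convert A → μA (×10^6)
I = 9.912×10^-5 * 3 * 10^6 = 297.36 μA

297.36 μA


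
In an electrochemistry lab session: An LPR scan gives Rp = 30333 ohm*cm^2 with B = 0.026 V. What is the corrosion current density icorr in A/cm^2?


Apply the Stern-Geary relation: icorr = B / Rp
icorr = 0.026 / 30333 = 8.572×10^-7 A/cm^2

8.572×10^-7 A/cm^2


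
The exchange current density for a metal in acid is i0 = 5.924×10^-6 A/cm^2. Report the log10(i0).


i0 = 5.924×10^-6 A/cm^2
log10(i0) = -5.227

-5.227


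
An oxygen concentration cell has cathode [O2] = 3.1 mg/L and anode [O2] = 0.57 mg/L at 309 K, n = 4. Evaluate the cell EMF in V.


Apply the Nernst concentration-cell relation: E = (RT/nF)*ln(C_cathode/C_anode)
RT/nF = 8.314*309/(4*96485) = 0.00665654 V
ln(3.1/0.57) = 1.69352
E = 0.00665654 * 1.69352 = 0.01127 V

0.01127 V


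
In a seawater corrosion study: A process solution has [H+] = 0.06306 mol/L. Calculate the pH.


pH = −log10[H+]
pH = −log10(0.06306) = 1.2

1.2


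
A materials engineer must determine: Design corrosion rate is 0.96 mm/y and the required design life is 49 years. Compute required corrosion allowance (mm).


Corrosion allowance = CR × design life
CA = 0.96 * 49 = 47.04 mm

47.04 mm


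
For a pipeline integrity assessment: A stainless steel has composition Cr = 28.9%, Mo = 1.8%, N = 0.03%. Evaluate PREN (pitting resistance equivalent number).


Apply the PREN formula: PREN = Cr + 3.3*Mo + 16*N
PREN = 28.9 + 3.3*1.8 + 16*0.03
PREN = 28.9 + 5.94 + 0.48 = 35.32

35.32


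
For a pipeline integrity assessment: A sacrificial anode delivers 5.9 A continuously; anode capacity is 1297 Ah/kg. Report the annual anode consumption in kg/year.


Annual consumption = current * hours per year / capacity
Rate = 5.9 * 8760 / 1297 = 39.8 kg/year

39.8 kg/year


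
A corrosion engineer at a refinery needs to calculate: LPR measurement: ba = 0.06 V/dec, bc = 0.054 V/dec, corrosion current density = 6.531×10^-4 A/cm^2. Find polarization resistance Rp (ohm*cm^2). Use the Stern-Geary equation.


Apply the Stern-Geary equation: Rp = ba*bc / (2.303*icorr*(ba+bc))
ba*bc = 0.06*0.054 = 0.00324
ba+bc = 0.114; 2.303*icorr*(ba+bc) = 2.303*6.531×10^-4*0.114 = 1.7146618×10^-4
Rp = 0.00324 / 1.7146618×10^-4 = 18.9 ohm*cm^2

18.9 ohm*cm^2


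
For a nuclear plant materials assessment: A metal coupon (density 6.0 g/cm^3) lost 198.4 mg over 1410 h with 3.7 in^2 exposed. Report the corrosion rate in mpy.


Apply the mpy weight-loss relation: CR = 534 * W / (D * A * T)
Numerator: 534 * 198.4 = 105945.6
Denominator: 6.0 * 3.7 * 1410 = 31302.0
CR = 105945.6 / 31302.0 = 3.38463 mpy

3.38463 mpy


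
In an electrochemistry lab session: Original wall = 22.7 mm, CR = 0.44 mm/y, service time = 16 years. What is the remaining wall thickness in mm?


Remaining wall = original − CR × time
t = 22.7 − 0.44*16 = 22.7 − 7.04 = 15.66 mm

15.66 mm


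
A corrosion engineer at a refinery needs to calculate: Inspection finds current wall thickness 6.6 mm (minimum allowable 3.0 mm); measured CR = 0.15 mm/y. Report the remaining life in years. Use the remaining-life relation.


Apply the remaining-life relation: RL = (t_current − t_min) / CR
RL = (6.6 − 3.0) / 0.15 = 3.6 / 0.15 = 24.0 years

24.0 years


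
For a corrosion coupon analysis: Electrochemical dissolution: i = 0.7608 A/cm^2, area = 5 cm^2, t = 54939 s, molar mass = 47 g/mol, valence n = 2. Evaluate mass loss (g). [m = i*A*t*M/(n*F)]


Apply Faraday's law: m = i*A*t*M / (n*F)
Total charge passed Q = i*A*t = 0.7608*5*54939 = 208987.956 C
m = Q*M/(n*F) = 208987.956*47/(2*96485) = 50.90135 g

50.90135 g


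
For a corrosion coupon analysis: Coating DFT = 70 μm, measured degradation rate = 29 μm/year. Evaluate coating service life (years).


Service life = thickness / degradation rate
Life = 70 / 29 = 2.4 years

2.4 years


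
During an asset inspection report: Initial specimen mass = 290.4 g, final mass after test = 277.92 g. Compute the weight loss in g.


Weight loss = initial − final
WL = 290.4 − 277.92 = 12.48 g

12.48 g


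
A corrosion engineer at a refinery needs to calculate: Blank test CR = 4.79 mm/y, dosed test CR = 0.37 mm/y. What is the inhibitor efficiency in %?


Apply the inhibitor-efficiency definition: IE = (CR_blank − CR_inh)/CR_blank × 100
IE = (4.79 − 0.37) / 4.79 × 100
IE = 4.42 / 4.79 × 100 = 92.3 %

92.3 %


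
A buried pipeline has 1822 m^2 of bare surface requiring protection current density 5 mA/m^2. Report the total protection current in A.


I = area * current density, then convert mA → A (÷1000)
I = 1822 * 5 / 1000 = 9.11 A

9.11 A


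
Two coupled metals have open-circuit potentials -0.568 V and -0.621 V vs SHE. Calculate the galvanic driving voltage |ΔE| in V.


Driving voltage is the absolute potential difference.
|ΔE| = |-0.568 − (-0.621)| = 0.053 V

0.053 V


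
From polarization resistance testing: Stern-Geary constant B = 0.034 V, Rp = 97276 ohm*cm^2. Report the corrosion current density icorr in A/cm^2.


Apply the Stern-Geary relation: icorr = B / Rp
icorr = 0.034 / 97276 = 3.495×10^-7 A/cm^2

3.495×10^-7 A/cm^2


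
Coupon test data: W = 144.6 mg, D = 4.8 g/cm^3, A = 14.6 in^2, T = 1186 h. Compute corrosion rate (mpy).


Apply the mpy weight-loss relation: CR = 534 * W / (D * A * T)
Numerator: 534 * 144.6 = 77216.4
Denominator: 4.8 * 14.6 * 1186 = 83114.88
CR = 77216.4 / 83114.88 = 0.929 mpy

0.929 mpy


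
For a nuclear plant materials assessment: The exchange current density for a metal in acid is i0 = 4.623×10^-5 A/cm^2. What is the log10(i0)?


i0 = 4.623×10^-5 A/cm^2
log10(i0) = -4.335

-4.335


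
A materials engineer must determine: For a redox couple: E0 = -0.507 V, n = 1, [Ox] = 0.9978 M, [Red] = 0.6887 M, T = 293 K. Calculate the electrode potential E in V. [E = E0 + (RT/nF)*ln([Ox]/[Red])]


Apply the Nernst equation: E = E0 + (RT/nF)*ln([Ox]/[Red])
Step 1: RT/nF = 8.314*293/(1*96485) = 0.02524747 V
Step 2: [Ox]/[Red] = 0.9978/0.6887 = 1.448817
Step 3: ln(1.448817) = 0.370747
Step 4: correction = 0.02524747 * 0.370747 = 0.009 V
E = -0.507 + 0.009 = -0.498 V

-0.498 V


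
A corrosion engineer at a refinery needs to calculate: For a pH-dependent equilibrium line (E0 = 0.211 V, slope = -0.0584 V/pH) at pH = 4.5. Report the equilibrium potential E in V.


Apply the Pourbaix line equation: E = E0 + slope*pH
E = 0.211 + (-0.0584)*4.5 = 0.211 + (-0.2628) = -0.0518 V
Rounded to 4 decimal places: E = -0.0518 V

-0.0518 V


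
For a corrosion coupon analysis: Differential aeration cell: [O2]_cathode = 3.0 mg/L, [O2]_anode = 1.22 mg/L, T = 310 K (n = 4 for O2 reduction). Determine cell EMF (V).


Apply the Nernst concentration-cell relation: E = (RT/nF)*ln(C_cathode/C_anode)
RT/nF = 8.314*310/(4*96485) = 0.00667808 V
ln(3.0/1.22) = 0.89976
E = 0.00667808 * 0.89976 = 0.00601 V

0.00601 V


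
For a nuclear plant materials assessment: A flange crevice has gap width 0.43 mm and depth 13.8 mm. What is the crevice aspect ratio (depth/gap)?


Aspect ratio = depth / gap
Ratio = 13.8 / 0.43 = 32.1

32.1


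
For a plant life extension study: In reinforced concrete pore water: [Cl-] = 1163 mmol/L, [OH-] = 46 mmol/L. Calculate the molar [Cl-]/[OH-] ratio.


Threshold parameter = [Cl-] / [OH-] (molar basis; both in mmol/L, so units cancel)
Ratio = 1163 / 46 = 25.28

25.28


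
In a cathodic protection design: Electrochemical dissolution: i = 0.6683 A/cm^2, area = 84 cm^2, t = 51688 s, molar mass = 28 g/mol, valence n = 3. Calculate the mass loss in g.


Apply Faraday's law: m = i*A*t*M / (n*F)
Total charge passed Q = i*A*t = 0.6683*84*51688 = 2901619.5936 C
m = Q*M/(n*F) = 2901619.5936*28/(3*96485) = 280.6839 g

280.6839 g


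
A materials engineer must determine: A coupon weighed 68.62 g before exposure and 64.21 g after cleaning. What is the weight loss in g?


Weight loss = initial − final
WL = 68.62 − 64.21 = 4.41 g

4.41 g


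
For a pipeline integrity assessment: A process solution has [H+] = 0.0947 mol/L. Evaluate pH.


pH = −log10[H+]
pH = −log10(0.0947) = 1.02

1.02
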